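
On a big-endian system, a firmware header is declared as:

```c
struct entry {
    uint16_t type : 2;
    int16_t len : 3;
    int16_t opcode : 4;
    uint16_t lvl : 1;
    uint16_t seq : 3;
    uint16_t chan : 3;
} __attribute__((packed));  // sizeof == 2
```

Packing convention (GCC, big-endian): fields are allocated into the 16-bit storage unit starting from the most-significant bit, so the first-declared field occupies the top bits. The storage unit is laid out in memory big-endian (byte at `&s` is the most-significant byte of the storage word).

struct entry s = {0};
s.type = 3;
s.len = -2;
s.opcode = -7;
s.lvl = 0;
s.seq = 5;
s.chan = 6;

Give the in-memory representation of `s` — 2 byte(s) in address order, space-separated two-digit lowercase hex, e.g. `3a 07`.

f4 ae

[14+:2] type=3 & 0x3 = 0x3; word=0xc000
[11+:3] len=-2 & 0x7 = 0x6; word=0xf000
[7+:4] opcode=-7 & 0xf = 0x9; word=0xf480
[6+:1] lvl=0 & 0x1 = 0x0; word=0xf480
[3+:3] seq=5 & 0x7 = 0x5; word=0xf4a8
[0+:3] chan=6 & 0x7 = 0x6; word=0xf4ae
word = 0xf4ae → big-endian bytes:
  [0]=0xf4  [1]=0xae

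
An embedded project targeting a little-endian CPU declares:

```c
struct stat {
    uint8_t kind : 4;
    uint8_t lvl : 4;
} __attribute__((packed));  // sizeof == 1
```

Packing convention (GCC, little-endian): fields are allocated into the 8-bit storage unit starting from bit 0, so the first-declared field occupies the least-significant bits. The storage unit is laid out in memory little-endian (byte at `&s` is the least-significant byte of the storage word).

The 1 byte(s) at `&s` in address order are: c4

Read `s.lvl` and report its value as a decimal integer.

[0]=0xc4 (little-endian) → word 0xc4
kind:4 @ bit 0 → (0xc4>>0)&0xf = 0x4
lvl:4 @ bit 4 → (0xc4>>4)&0xf = 0xc  ←

12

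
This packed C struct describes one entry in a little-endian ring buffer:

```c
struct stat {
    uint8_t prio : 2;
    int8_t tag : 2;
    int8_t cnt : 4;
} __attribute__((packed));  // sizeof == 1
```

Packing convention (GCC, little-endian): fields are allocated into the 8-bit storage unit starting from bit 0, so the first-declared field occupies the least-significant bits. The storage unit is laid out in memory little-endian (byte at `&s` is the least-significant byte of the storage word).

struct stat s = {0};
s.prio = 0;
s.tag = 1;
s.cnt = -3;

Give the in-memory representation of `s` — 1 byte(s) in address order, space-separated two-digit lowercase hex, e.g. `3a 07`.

d4

prio (2b) val=0 bits=0x0 at bit 0: 0x00
tag (2b) val=1 bits=0x1 at bit 2: 0x04
cnt (4b) val=-3 bits=0xd at bit 4: 0xd4
word = 0xd4 → little-endian bytes:
  [0]=0xd4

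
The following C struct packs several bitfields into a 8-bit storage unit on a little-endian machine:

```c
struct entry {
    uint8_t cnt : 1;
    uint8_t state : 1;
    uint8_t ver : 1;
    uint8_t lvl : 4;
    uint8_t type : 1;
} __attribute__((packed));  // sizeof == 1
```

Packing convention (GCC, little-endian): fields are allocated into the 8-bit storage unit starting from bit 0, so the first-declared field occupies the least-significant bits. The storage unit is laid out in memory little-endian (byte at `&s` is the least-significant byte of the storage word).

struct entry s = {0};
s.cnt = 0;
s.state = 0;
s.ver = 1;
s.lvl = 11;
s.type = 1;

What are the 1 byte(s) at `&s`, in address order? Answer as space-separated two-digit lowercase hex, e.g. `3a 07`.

dc

cnt (1b) val=0 bits=0x0 at bit 0: 0x00
state (1b) val=0 bits=0x0 at bit 1: 0x00
ver (1b) val=1 bits=0x1 at bit 2: 0x04
lvl (4b) val=11 bits=0xb at bit 3: 0x5c
type (1b) val=1 bits=0x1 at bit 7: 0xdc
word = 0xdc → little-endian bytes:
  [0]=0xdc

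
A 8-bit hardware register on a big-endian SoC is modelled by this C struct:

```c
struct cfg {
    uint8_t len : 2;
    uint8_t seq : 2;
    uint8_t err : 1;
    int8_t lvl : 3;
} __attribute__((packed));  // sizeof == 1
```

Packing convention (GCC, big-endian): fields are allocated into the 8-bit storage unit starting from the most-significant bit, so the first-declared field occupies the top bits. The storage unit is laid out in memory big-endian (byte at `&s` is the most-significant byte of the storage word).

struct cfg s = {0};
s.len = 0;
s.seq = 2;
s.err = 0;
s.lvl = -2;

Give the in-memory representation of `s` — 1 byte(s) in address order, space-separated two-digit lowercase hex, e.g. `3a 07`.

26

len (2b) val=0 bits=0x0 at bit 6: 0x00
seq (2b) val=2 bits=0x2 at bit 4: 0x20
err (1b) val=0 bits=0x0 at bit 3: 0x20
lvl (3b) val=-2 bits=0x6 at bit 0: 0x26
word = 0x26 → big-endian bytes:
  [0]=0x26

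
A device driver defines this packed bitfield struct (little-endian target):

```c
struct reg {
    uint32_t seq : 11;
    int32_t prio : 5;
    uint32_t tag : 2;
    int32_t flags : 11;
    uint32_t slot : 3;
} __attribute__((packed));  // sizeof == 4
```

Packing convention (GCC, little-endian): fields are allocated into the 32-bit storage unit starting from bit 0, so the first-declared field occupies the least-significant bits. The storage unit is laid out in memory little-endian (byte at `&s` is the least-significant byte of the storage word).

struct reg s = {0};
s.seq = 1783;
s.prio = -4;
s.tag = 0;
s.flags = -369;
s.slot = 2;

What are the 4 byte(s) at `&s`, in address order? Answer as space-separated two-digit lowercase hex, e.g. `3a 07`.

f7 e6 3c 5a

seq:11 = 1783 → 0x6f7 << 0 → word 0x000006f7
prio:5 = -4 → 0x1c << 11 → word 0x0000e6f7
tag:2 = 0 → 0x0 << 16 → word 0x0000e6f7
flags:11 = -369 → 0x68f << 18 → word 0x1a3ce6f7
slot:3 = 2 → 0x2 << 29 → word 0x5a3ce6f7
word = 0x5a3ce6f7 → little-endian bytes:
  [0]=0xf7  [1]=0xe6  [2]=0x3c  [3]=0x5a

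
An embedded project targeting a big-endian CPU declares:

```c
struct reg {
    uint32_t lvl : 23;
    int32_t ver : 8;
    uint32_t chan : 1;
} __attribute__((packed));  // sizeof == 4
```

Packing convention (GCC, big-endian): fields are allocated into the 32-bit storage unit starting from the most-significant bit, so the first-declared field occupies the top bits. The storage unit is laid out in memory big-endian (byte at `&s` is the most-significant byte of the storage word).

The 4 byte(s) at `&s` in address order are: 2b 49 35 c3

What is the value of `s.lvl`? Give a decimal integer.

1418394

[0]=0x2b [1]=0x49 [2]=0x35 [3]=0xc3 (big-endian) → word 0x2b4935c3
lvl:23 @ bit 9 → (0x2b4935c3>>9)&0x7fffff = 0x15a49a  ←
ver:8 @ bit 1 → (0x2b4935c3>>1)&0xff = 0xe1
chan:1 @ bit 0 → (0x2b4935c3>>0)&0x1 = 0x1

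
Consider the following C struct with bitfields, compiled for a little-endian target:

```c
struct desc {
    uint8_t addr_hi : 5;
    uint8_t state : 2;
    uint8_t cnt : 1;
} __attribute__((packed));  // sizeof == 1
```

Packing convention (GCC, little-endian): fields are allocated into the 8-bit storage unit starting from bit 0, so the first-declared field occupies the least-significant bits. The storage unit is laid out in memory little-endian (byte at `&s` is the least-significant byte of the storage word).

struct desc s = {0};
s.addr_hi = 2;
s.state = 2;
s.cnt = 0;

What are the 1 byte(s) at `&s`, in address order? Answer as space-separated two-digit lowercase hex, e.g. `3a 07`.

42

[0+:5] addr_hi=2 & 0x1f = 0x2; word=0x02
[5+:2] state=2 & 0x3 = 0x2; word=0x42
[7+:1] cnt=0 & 0x1 = 0x0; word=0x42
word = 0x42 → little-endian bytes:
  [0]=0x42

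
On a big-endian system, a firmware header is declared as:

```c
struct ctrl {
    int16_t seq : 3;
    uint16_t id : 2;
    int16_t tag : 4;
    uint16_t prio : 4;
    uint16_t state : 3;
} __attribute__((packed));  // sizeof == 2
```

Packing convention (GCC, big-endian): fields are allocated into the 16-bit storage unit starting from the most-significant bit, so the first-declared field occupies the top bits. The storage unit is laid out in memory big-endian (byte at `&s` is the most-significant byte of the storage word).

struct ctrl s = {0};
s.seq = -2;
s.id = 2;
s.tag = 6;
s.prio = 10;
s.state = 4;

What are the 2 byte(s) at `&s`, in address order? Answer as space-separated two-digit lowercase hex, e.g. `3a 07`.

d3 54

seq (3b) val=-2 bits=0x6 at bit 13: 0xc000
id (2b) val=2 bits=0x2 at bit 11: 0xd000
tag (4b) val=6 bits=0x6 at bit 7: 0xd300
prio (4b) val=10 bits=0xa at bit 3: 0xd350
state (3b) val=4 bits=0x4 at bit 0: 0xd354
word = 0xd354 → big-endian bytes:
  [0]=0xd3  [1]=0x54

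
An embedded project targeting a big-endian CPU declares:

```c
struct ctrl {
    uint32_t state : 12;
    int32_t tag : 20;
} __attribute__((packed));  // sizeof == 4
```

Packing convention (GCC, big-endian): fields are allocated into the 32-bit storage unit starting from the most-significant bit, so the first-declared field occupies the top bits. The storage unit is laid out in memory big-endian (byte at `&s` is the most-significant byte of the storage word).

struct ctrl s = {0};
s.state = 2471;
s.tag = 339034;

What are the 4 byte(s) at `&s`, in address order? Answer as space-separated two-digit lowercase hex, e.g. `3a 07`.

state (12b) val=2471 bits=0x9a7 at bit 20: 0x9a700000
tag (20b) val=339034 bits=0x52c5a at bit 0: 0x9a752c5a
word = 0x9a752c5a → big-endian bytes:
  [0]=0x9a  [1]=0x75  [2]=0x2c  [3]=0x5a

9a 75 2c 5a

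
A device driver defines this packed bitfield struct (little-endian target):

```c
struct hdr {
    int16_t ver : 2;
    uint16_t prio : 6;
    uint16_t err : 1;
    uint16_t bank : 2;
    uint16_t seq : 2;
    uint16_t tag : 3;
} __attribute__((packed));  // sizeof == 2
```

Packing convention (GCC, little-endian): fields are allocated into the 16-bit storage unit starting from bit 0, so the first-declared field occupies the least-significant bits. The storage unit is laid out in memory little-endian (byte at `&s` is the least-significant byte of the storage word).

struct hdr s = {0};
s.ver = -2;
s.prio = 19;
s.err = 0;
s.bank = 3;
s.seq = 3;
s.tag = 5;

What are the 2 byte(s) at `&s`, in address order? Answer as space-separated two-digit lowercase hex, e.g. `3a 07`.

4e be

ver:2 = -2 → 0x2 << 0 → word 0x0002
prio:6 = 19 → 0x13 << 2 → word 0x004e
err:1 = 0 → 0x0 << 8 → word 0x004e
bank:2 = 3 → 0x3 << 9 → word 0x064e
seq:2 = 3 → 0x3 << 11 → word 0x1e4e
tag:3 = 5 → 0x5 << 13 → word 0xbe4e
word = 0xbe4e → little-endian bytes:
  [0]=0x4e  [1]=0xbe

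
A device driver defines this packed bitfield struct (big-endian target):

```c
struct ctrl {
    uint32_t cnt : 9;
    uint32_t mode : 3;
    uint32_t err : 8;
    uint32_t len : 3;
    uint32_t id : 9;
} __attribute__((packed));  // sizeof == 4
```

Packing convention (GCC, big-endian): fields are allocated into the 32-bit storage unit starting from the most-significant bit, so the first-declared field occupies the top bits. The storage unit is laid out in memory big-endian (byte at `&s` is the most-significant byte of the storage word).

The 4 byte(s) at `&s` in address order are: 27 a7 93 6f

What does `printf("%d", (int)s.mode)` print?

2

[0]=0x27 [1]=0xa7 [2]=0x93 [3]=0x6f (big-endian) → word 0x27a7936f
cnt [23+:9] = (word>>23) & 0x1ff = 79
mode [20+:3] = (word>>20) & 0x7 = 2  ←
err [12+:8] = (word>>12) & 0xff = 121
len [9+:3] = (word>>9) & 0x7 = 1
id [0+:9] = (word>>0) & 0x1ff = 367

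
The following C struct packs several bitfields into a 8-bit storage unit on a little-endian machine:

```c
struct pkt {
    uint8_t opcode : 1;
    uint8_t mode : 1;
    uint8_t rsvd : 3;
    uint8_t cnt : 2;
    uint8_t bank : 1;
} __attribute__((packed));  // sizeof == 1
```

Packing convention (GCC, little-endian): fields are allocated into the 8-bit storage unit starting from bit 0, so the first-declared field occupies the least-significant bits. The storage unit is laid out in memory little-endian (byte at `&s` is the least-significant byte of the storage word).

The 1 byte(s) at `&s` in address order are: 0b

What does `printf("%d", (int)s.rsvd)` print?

[0]=0x0b (little-endian) → word 0x0b
opcode:1 @ bit 0 → (0x0b>>0)&0x1 = 0x1
mode:1 @ bit 1 → (0x0b>>1)&0x1 = 0x1
rsvd:3 @ bit 2 → (0x0b>>2)&0x7 = 0x2  ←
cnt:2 @ bit 5 → (0x0b>>5)&0x3 = 0x0
bank:1 @ bit 7 → (0x0b>>7)&0x1 = 0x0

2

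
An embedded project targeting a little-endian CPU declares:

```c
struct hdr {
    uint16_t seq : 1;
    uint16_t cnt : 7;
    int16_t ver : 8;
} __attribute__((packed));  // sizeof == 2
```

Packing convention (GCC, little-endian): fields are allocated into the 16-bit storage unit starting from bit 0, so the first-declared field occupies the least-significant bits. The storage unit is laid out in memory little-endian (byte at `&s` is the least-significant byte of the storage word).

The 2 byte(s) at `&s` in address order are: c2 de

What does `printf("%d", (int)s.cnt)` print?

[0]=0xc2 [1]=0xde (little-endian) → word 0xdec2
seq [0+:1] = (word>>0) & 0x1 = 0
cnt [1+:7] = (word>>1) & 0x7f = 97  ←
ver [8+:8] = (word>>8) & 0xff = 222

97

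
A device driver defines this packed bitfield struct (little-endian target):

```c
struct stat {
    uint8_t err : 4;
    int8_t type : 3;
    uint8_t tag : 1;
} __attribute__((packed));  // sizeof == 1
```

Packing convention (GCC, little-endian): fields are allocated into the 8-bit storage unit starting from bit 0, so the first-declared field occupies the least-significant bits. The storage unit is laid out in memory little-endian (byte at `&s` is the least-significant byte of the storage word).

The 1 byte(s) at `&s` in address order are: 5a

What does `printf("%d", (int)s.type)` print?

-3

[0]=0x5a (little-endian) → word 0x5a
err:4 @ bit 0 → (0x5a>>0)&0xf = 0xa
type:3 @ bit 4 → (0x5a>>4)&0x7 = 0x5  ←
tag:1 @ bit 7 → (0x5a>>7)&0x1 = 0x0
type signed 3b, MSB=1: 5 - 8 = -3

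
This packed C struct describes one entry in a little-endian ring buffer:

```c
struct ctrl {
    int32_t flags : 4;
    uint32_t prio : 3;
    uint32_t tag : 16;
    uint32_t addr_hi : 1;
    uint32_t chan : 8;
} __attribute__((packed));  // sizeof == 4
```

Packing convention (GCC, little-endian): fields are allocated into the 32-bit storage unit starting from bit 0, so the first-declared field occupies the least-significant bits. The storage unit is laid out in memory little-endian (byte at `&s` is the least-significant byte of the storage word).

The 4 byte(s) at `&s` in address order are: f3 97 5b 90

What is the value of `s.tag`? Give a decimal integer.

[0]=0xf3 [1]=0x97 [2]=0x5b [3]=0x90 (little-endian) → word 0x905b97f3
flags [0+:4] = (word>>0) & 0xf = 3
prio [4+:3] = (word>>4) & 0x7 = 7
tag [7+:16] = (word>>7) & 0xffff = 46895  ←
addr_hi [23+:1] = (word>>23) & 0x1 = 0
chan [24+:8] = (word>>24) & 0xff = 144

46895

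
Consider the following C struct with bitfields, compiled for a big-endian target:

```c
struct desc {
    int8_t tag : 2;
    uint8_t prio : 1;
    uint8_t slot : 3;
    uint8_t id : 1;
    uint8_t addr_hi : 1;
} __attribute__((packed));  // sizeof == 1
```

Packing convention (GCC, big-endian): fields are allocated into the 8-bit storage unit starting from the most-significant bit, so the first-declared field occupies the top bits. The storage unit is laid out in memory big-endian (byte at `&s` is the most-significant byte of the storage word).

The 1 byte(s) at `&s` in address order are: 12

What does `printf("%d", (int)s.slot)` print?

4

[0]=0x12 (big-endian) → word 0x12
tag:2 @ bit 6 → (0x12>>6)&0x3 = 0x0
prio:1 @ bit 5 → (0x12>>5)&0x1 = 0x0
slot:3 @ bit 2 → (0x12>>2)&0x7 = 0x4  ←
id:1 @ bit 1 → (0x12>>1)&0x1 = 0x1
addr_hi:1 @ bit 0 → (0x12>>0)&0x1 = 0x0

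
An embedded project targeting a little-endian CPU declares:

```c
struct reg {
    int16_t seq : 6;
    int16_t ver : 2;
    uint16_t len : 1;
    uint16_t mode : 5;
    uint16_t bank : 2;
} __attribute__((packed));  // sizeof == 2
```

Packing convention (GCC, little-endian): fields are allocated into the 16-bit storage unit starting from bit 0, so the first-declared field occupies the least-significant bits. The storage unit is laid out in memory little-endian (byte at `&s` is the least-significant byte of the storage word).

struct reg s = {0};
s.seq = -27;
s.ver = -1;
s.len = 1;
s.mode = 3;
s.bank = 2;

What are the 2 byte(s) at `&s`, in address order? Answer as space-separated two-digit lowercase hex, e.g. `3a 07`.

e5 87

seq:6 = -27 → 0x25 << 0 → word 0x0025
ver:2 = -1 → 0x3 << 6 → word 0x00e5
len:1 = 1 → 0x1 << 8 → word 0x01e5
mode:5 = 3 → 0x3 << 9 → word 0x07e5
bank:2 = 2 → 0x2 << 14 → word 0x87e5
word = 0x87e5 → little-endian bytes:
  [0]=0xe5  [1]=0x87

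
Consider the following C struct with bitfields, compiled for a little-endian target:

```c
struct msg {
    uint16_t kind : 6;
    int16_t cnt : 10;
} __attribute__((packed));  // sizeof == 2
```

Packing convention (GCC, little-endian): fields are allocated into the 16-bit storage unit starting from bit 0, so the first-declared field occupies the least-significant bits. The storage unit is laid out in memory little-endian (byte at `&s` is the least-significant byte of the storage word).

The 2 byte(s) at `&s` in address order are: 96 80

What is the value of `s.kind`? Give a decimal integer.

[0]=0x96 [1]=0x80 (little-endian) → word 0x8096
kind:6 @ bit 0 → (0x8096>>0)&0x3f = 0x16  ←
cnt:10 @ bit 6 → (0x8096>>6)&0x3ff = 0x202

22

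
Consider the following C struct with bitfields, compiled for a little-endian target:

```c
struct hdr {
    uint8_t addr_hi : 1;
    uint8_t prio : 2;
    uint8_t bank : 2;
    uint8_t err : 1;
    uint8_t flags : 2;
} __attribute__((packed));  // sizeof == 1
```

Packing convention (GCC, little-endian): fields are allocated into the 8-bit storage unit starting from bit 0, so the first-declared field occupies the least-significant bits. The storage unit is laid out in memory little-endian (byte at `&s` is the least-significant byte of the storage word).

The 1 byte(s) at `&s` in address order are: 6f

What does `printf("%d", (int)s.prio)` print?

[0]=0x6f (little-endian) → word 0x6f
addr_hi:1 @ bit 0 → (0x6f>>0)&0x1 = 0x1
prio:2 @ bit 1 → (0x6f>>1)&0x3 = 0x3  ←
bank:2 @ bit 3 → (0x6f>>3)&0x3 = 0x1
err:1 @ bit 5 → (0x6f>>5)&0x1 = 0x1
flags:2 @ bit 6 → (0x6f>>6)&0x3 = 0x1

3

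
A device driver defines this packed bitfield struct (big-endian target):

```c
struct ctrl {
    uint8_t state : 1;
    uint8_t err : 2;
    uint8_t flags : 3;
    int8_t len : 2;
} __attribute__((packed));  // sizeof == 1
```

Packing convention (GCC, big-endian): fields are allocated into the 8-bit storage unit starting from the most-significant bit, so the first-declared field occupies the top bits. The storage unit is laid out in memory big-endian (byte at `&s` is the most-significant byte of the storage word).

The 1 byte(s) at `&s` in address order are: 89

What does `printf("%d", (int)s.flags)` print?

2

[0]=0x89 (big-endian) → word 0x89
state [7+:1] = (word>>7) & 0x1 = 1
err [5+:2] = (word>>5) & 0x3 = 0
flags [2+:3] = (word>>2) & 0x7 = 2  ←
len [0+:2] = (word>>0) & 0x3 = 1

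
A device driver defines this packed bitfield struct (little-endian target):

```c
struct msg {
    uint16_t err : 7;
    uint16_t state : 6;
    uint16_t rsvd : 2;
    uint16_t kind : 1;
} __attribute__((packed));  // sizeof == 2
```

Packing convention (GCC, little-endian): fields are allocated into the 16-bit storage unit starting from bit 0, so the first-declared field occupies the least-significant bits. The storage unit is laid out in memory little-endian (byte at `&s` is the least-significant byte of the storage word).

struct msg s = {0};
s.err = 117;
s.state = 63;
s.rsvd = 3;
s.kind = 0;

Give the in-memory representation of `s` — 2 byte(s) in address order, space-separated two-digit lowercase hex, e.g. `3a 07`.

f5 7f

[0+:7] err=117 & 0x7f = 0x75; word=0x0075
[7+:6] state=63 & 0x3f = 0x3f; word=0x1ff5
[13+:2] rsvd=3 & 0x3 = 0x3; word=0x7ff5
[15+:1] kind=0 & 0x1 = 0x0; word=0x7ff5
word = 0x7ff5 → little-endian bytes:
  [0]=0xf5  [1]=0x7f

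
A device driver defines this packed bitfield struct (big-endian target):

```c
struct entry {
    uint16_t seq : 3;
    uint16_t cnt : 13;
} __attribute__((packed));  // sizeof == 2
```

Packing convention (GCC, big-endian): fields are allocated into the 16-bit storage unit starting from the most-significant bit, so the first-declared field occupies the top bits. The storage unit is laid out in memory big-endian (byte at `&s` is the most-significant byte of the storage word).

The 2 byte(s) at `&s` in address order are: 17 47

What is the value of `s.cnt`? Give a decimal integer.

[0]=0x17 [1]=0x47 (big-endian) → word 0x1747
seq:3 @ bit 13 → (0x1747>>13)&0x7 = 0x0
cnt:13 @ bit 0 → (0x1747>>0)&0x1fff = 0x1747  ←

5959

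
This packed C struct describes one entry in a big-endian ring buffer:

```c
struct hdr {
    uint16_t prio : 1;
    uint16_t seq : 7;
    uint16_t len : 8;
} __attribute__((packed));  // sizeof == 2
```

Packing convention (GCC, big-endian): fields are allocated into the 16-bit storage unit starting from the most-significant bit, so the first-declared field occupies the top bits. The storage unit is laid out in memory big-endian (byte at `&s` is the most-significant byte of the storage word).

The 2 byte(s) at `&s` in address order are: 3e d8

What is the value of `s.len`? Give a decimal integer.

216

[0]=0x3e [1]=0xd8 (big-endian) → word 0x3ed8
prio [15+:1] = (word>>15) & 0x1 = 0
seq [8+:7] = (word>>8) & 0x7f = 62
len [0+:8] = (word>>0) & 0xff = 216  ←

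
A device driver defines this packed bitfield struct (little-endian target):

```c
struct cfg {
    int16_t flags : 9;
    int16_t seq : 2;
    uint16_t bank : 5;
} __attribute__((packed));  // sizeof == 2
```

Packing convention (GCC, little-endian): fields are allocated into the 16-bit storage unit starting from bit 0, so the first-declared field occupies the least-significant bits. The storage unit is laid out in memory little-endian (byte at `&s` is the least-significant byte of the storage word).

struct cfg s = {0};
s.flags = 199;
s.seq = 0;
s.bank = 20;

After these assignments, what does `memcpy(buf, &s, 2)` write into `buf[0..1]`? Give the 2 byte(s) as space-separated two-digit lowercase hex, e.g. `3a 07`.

c7 a0

[0+:9] flags=199 & 0x1ff = 0xc7; word=0x00c7
[9+:2] seq=0 & 0x3 = 0x0; word=0x00c7
[11+:5] bank=20 & 0x1f = 0x14; word=0xa0c7
word = 0xa0c7 → little-endian bytes:
  [0]=0xc7  [1]=0xa0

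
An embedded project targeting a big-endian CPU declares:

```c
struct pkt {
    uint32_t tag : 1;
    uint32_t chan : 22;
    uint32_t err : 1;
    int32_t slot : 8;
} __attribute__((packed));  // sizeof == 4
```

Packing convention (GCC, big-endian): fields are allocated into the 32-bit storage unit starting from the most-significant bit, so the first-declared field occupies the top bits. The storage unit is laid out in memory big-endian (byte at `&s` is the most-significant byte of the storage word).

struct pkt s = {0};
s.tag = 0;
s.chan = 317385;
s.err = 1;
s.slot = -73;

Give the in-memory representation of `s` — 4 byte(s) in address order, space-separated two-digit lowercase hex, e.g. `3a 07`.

09 af 93 b7

[31+:1] tag=0 & 0x1 = 0x0; word=0x00000000
[9+:22] chan=317385 & 0x3fffff = 0x4d7c9; word=0x09af9200
[8+:1] err=1 & 0x1 = 0x1; word=0x09af9300
[0+:8] slot=-73 & 0xff = 0xb7; word=0x09af93b7
word = 0x09af93b7 → big-endian bytes:
  [0]=0x09  [1]=0xaf  [2]=0x93  [3]=0xb7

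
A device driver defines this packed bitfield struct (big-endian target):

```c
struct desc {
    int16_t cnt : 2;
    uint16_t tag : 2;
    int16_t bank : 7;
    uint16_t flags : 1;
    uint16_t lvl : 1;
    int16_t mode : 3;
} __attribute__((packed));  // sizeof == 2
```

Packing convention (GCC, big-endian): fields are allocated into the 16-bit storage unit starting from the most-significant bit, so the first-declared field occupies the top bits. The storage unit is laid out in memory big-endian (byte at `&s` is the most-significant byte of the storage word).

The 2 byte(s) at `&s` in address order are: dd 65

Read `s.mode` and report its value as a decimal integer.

-3

[0]=0xdd [1]=0x65 (big-endian) → word 0xdd65
cnt [14+:2] = (word>>14) & 0x3 = 3
tag [12+:2] = (word>>12) & 0x3 = 1
bank [5+:7] = (word>>5) & 0x7f = 107
flags [4+:1] = (word>>4) & 0x1 = 0
lvl [3+:1] = (word>>3) & 0x1 = 0
mode [0+:3] = (word>>0) & 0x7 = 5  ←
mode signed 3b, MSB=1: 5 - 8 = -3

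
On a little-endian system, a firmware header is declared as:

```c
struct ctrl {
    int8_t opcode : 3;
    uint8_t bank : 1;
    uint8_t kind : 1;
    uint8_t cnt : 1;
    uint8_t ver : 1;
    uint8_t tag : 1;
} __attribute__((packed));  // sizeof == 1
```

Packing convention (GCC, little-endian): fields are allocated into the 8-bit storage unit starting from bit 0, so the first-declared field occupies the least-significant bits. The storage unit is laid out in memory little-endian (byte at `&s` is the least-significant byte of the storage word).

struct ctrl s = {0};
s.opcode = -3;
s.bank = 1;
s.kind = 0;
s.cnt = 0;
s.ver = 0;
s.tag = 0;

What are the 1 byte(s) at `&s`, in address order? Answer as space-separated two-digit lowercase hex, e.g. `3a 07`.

opcode (3b) val=-3 bits=0x5 at bit 0: 0x05
bank (1b) val=1 bits=0x1 at bit 3: 0x0d
kind (1b) val=0 bits=0x0 at bit 4: 0x0d
cnt (1b) val=0 bits=0x0 at bit 5: 0x0d
ver (1b) val=0 bits=0x0 at bit 6: 0x0d
tag (1b) val=0 bits=0x0 at bit 7: 0x0d
word = 0x0d → little-endian bytes:
  [0]=0x0d

0d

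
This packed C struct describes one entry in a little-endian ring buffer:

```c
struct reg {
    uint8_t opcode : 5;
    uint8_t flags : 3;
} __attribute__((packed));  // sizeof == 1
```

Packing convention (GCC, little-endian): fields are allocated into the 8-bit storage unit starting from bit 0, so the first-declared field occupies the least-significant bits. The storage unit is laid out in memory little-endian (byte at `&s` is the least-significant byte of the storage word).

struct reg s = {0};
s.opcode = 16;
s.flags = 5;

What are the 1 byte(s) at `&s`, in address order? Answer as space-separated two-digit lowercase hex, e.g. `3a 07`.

b0

opcode:5 = 16 → 0x10 << 0 → word 0x10
flags:3 = 5 → 0x5 << 5 → word 0xb0
word = 0xb0 → little-endian bytes:
  [0]=0xb0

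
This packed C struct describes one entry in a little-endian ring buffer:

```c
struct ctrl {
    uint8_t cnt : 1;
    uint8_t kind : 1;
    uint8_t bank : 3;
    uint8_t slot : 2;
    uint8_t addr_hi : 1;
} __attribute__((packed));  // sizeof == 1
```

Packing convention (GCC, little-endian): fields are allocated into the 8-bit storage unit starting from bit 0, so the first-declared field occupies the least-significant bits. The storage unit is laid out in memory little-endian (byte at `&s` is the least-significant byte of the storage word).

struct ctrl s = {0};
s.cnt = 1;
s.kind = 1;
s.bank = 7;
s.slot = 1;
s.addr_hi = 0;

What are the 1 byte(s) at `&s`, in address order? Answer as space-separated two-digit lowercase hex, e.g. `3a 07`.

cnt:1 = 1 → 0x1 << 0 → word 0x01
kind:1 = 1 → 0x1 << 1 → word 0x03
bank:3 = 7 → 0x7 << 2 → word 0x1f
slot:2 = 1 → 0x1 << 5 → word 0x3f
addr_hi:1 = 0 → 0x0 << 7 → word 0x3f
word = 0x3f → little-endian bytes:
  [0]=0x3f

3f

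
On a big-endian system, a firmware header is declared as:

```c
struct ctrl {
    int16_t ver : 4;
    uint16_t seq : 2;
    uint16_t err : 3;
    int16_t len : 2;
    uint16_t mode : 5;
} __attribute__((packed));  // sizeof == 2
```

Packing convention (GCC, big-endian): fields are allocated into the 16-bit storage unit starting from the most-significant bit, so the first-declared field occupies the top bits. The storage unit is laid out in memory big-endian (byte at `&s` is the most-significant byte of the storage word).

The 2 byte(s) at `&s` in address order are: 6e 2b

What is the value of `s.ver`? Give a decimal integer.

[0]=0x6e [1]=0x2b (big-endian) → word 0x6e2b
ver:4 @ bit 12 → (0x6e2b>>12)&0xf = 0x6  ←
seq:2 @ bit 10 → (0x6e2b>>10)&0x3 = 0x3
err:3 @ bit 7 → (0x6e2b>>7)&0x7 = 0x4
len:2 @ bit 5 → (0x6e2b>>5)&0x3 = 0x1
mode:5 @ bit 0 → (0x6e2b>>0)&0x1f = 0xb
ver signed 4b, MSB=0: value = 6

6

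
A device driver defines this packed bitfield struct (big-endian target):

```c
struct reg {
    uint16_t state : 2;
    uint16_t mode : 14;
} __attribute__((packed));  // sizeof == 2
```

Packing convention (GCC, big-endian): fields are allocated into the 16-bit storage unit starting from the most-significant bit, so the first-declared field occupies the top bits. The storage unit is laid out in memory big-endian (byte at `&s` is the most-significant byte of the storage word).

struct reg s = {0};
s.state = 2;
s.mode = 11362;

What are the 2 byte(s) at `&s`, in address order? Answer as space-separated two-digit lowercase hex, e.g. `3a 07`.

ac 62

state:2 = 2 → 0x2 << 14 → word 0x8000
mode:14 = 11362 → 0x2c62 << 0 → word 0xac62
word = 0xac62 → big-endian bytes:
  [0]=0xac  [1]=0x62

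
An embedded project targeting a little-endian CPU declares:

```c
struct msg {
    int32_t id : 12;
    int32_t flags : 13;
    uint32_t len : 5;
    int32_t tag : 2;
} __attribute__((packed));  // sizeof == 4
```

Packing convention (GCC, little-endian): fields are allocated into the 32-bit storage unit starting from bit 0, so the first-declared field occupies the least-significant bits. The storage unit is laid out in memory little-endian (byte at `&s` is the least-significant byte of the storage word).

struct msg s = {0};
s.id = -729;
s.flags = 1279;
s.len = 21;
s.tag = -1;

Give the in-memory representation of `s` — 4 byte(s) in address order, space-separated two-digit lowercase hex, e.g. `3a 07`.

27 fd 4f ea

[0+:12] id=-729 & 0xfff = 0xd27; word=0x00000d27
[12+:13] flags=1279 & 0x1fff = 0x4ff; word=0x004ffd27
[25+:5] len=21 & 0x1f = 0x15; word=0x2a4ffd27
[30+:2] tag=-1 & 0x3 = 0x3; word=0xea4ffd27
word = 0xea4ffd27 → little-endian bytes:
  [0]=0x27  [1]=0xfd  [2]=0x4f  [3]=0xea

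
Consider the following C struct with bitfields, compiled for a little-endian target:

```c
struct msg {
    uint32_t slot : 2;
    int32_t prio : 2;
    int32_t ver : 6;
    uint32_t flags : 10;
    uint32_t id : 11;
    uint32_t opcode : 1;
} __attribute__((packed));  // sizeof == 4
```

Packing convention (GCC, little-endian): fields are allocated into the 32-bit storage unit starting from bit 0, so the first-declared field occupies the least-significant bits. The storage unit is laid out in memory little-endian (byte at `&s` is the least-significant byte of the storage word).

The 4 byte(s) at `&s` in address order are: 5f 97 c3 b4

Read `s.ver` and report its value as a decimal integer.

-11

[0]=0x5f [1]=0x97 [2]=0xc3 [3]=0xb4 (little-endian) → word 0xb4c3975f
slot:2 @ bit 0 → (0xb4c3975f>>0)&0x3 = 0x3
prio:2 @ bit 2 → (0xb4c3975f>>2)&0x3 = 0x3
ver:6 @ bit 4 → (0xb4c3975f>>4)&0x3f = 0x35  ←
flags:10 @ bit 10 → (0xb4c3975f>>10)&0x3ff = 0xe5
id:11 @ bit 20 → (0xb4c3975f>>20)&0x7ff = 0x34c
opcode:1 @ bit 31 → (0xb4c3975f>>31)&0x1 = 0x1
ver signed 6b, MSB=1: 53 - 64 = -11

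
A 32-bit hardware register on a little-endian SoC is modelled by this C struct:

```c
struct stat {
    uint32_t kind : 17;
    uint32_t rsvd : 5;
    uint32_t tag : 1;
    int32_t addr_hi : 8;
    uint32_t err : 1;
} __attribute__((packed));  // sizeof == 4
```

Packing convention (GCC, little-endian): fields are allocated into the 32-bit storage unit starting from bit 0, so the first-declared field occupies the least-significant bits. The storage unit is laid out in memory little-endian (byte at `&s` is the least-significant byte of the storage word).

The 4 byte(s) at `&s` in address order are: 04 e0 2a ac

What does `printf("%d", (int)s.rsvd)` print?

21

[0]=0x04 [1]=0xe0 [2]=0x2a [3]=0xac (little-endian) → word 0xac2ae004
kind:17 @ bit 0 → (0xac2ae004>>0)&0x1ffff = 0xe004
rsvd:5 @ bit 17 → (0xac2ae004>>17)&0x1f = 0x15  ←
tag:1 @ bit 22 → (0xac2ae004>>22)&0x1 = 0x0
addr_hi:8 @ bit 23 → (0xac2ae004>>23)&0xff = 0x58
err:1 @ bit 31 → (0xac2ae004>>31)&0x1 = 0x1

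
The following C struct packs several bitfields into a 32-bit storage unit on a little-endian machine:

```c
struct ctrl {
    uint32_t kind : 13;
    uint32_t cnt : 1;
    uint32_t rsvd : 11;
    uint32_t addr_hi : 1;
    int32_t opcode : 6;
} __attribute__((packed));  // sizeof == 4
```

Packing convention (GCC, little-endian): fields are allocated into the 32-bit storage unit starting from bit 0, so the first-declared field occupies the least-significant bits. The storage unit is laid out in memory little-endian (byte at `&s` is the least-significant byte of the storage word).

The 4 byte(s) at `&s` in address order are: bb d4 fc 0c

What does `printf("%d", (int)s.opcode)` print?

[0]=0xbb [1]=0xd4 [2]=0xfc [3]=0x0c (little-endian) → word 0x0cfcd4bb
kind:13 @ bit 0 → (0x0cfcd4bb>>0)&0x1fff = 0x14bb
cnt:1 @ bit 13 → (0x0cfcd4bb>>13)&0x1 = 0x0
rsvd:11 @ bit 14 → (0x0cfcd4bb>>14)&0x7ff = 0x3f3
addr_hi:1 @ bit 25 → (0x0cfcd4bb>>25)&0x1 = 0x0
opcode:6 @ bit 26 → (0x0cfcd4bb>>26)&0x3f = 0x3  ←
opcode signed 6b, MSB=0: value = 3

3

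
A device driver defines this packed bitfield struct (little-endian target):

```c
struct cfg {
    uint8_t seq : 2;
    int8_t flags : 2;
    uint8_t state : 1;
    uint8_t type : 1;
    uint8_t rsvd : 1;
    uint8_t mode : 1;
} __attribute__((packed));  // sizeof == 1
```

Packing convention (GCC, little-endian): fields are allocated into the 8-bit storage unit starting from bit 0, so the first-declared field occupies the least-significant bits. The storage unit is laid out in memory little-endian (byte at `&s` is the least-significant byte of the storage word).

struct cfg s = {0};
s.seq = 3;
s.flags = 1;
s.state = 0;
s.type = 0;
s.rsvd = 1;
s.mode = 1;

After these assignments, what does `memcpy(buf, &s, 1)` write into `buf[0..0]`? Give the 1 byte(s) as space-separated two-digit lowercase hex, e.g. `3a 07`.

c7

seq (2b) val=3 bits=0x3 at bit 0: 0x03
flags (2b) val=1 bits=0x1 at bit 2: 0x07
state (1b) val=0 bits=0x0 at bit 4: 0x07
type (1b) val=0 bits=0x0 at bit 5: 0x07
rsvd (1b) val=1 bits=0x1 at bit 6: 0x47
mode (1b) val=1 bits=0x1 at bit 7: 0xc7
word = 0xc7 → little-endian bytes:
  [0]=0xc7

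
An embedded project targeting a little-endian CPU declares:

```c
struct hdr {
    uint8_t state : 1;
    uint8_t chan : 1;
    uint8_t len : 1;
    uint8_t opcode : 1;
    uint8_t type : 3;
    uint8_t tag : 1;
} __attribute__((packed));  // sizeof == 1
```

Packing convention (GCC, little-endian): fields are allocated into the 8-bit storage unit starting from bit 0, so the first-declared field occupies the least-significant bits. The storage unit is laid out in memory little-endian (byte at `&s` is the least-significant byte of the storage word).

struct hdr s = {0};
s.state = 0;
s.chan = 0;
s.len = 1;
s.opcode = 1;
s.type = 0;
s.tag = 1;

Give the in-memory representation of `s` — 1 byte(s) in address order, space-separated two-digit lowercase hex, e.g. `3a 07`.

state (1b) val=0 bits=0x0 at bit 0: 0x00
chan (1b) val=0 bits=0x0 at bit 1: 0x00
len (1b) val=1 bits=0x1 at bit 2: 0x04
opcode (1b) val=1 bits=0x1 at bit 3: 0x0c
type (3b) val=0 bits=0x0 at bit 4: 0x0c
tag (1b) val=1 bits=0x1 at bit 7: 0x8c
word = 0x8c → little-endian bytes:
  [0]=0x8c

8c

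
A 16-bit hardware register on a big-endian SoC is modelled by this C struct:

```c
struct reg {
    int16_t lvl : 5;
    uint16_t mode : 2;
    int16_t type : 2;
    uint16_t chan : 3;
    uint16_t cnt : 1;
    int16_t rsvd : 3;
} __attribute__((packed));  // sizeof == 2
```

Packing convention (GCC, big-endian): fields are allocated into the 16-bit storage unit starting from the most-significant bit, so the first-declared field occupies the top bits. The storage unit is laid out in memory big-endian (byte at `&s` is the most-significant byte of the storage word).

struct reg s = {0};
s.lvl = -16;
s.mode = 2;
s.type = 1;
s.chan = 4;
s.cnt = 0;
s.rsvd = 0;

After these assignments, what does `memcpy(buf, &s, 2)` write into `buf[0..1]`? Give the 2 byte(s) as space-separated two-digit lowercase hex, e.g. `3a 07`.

84 c0

lvl:5 = -16 → 0x10 << 11 → word 0x8000
mode:2 = 2 → 0x2 << 9 → word 0x8400
type:2 = 1 → 0x1 << 7 → word 0x8480
chan:3 = 4 → 0x4 << 4 → word 0x84c0
cnt:1 = 0 → 0x0 << 3 → word 0x84c0
rsvd:3 = 0 → 0x0 << 0 → word 0x84c0
word = 0x84c0 → big-endian bytes:
  [0]=0x84  [1]=0xc0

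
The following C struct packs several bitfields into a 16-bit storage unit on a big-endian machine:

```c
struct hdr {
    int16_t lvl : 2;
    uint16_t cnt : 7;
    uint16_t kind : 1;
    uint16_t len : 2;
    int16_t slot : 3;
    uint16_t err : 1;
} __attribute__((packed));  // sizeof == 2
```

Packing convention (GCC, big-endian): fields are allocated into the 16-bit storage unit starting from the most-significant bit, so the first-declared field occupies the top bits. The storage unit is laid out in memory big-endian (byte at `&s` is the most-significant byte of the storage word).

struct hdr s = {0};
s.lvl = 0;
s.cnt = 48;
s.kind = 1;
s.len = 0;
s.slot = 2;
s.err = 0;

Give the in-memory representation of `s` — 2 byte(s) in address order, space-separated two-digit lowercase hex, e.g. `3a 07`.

18 44

lvl (2b) val=0 bits=0x0 at bit 14: 0x0000
cnt (7b) val=48 bits=0x30 at bit 7: 0x1800
kind (1b) val=1 bits=0x1 at bit 6: 0x1840
len (2b) val=0 bits=0x0 at bit 4: 0x1840
slot (3b) val=2 bits=0x2 at bit 1: 0x1844
err (1b) val=0 bits=0x0 at bit 0: 0x1844
word = 0x1844 → big-endian bytes:
  [0]=0x18  [1]=0x44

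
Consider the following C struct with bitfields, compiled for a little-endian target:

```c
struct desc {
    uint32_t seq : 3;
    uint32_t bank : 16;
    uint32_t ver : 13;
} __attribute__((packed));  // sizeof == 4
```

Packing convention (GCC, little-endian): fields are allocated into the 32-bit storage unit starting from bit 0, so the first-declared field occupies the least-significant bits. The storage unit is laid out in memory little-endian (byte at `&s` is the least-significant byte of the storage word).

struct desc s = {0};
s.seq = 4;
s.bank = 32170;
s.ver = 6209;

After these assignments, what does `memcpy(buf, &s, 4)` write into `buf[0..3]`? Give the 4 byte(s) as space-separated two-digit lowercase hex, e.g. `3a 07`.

54 ed 0b c2

[0+:3] seq=4 & 0x7 = 0x4; word=0x00000004
[3+:16] bank=32170 & 0xffff = 0x7daa; word=0x0003ed54
[19+:13] ver=6209 & 0x1fff = 0x1841; word=0xc20bed54
word = 0xc20bed54 → little-endian bytes:
  [0]=0x54  [1]=0xed  [2]=0x0b  [3]=0xc2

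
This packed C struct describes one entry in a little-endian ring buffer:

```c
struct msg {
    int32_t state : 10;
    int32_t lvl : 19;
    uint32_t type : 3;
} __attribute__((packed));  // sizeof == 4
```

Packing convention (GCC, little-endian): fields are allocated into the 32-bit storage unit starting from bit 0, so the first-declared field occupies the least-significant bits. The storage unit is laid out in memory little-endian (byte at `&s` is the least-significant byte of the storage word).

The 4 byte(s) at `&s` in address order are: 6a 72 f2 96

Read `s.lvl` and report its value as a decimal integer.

[0]=0x6a [1]=0x72 [2]=0xf2 [3]=0x96 (little-endian) → word 0x96f2726a
state [0+:10] = (word>>0) & 0x3ff = 618
lvl [10+:19] = (word>>10) & 0x7ffff = 375964  ←
type [29+:3] = (word>>29) & 0x7 = 4
lvl signed 19b, MSB=1: 375964 - 524288 = -148324

-148324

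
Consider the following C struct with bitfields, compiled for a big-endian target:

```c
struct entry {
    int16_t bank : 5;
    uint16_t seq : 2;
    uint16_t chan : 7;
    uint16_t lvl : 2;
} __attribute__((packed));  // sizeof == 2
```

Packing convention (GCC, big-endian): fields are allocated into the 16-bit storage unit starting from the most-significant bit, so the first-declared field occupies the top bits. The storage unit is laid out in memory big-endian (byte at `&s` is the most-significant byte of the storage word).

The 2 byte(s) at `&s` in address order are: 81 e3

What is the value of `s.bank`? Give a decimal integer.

[0]=0x81 [1]=0xe3 (big-endian) → word 0x81e3
bank:5 @ bit 11 → (0x81e3>>11)&0x1f = 0x10  ←
seq:2 @ bit 9 → (0x81e3>>9)&0x3 = 0x0
chan:7 @ bit 2 → (0x81e3>>2)&0x7f = 0x78
lvl:2 @ bit 0 → (0x81e3>>0)&0x3 = 0x3
bank signed 5b, MSB=1: 16 - 32 = -16

-16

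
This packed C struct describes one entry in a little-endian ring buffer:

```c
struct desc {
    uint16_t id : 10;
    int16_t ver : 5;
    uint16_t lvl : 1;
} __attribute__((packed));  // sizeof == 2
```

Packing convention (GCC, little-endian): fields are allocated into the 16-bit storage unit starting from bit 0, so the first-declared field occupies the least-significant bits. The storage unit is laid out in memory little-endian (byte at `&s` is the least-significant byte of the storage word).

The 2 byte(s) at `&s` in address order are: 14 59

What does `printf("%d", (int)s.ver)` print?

-10

[0]=0x14 [1]=0x59 (little-endian) → word 0x5914
id:10 @ bit 0 → (0x5914>>0)&0x3ff = 0x114
ver:5 @ bit 10 → (0x5914>>10)&0x1f = 0x16  ←
lvl:1 @ bit 15 → (0x5914>>15)&0x1 = 0x0
ver signed 5b, MSB=1: 22 - 32 = -10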